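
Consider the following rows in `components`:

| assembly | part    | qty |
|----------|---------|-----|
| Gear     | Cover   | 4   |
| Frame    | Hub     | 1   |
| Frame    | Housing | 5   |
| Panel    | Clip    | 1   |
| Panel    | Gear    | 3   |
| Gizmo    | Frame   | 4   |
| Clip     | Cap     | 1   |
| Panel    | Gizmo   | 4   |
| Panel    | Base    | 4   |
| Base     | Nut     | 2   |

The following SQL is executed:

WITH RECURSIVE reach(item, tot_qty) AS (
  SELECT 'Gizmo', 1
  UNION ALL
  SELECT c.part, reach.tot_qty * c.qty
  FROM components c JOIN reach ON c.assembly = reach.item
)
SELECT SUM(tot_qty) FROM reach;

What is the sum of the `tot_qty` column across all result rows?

29

Base: (Gizmo, tot_qty=1).
Iteration 1: components of {Gizmo} -> Frame = 1*4 = 4.
Iteration 2: components of {Frame} -> Housing = 4*5 = 20, Hub = 4*1 = 4.
Iteration 3: no further components; recursion stops.
SUM(tot_qty) = 1 + 4 + 20 + 4 = 29.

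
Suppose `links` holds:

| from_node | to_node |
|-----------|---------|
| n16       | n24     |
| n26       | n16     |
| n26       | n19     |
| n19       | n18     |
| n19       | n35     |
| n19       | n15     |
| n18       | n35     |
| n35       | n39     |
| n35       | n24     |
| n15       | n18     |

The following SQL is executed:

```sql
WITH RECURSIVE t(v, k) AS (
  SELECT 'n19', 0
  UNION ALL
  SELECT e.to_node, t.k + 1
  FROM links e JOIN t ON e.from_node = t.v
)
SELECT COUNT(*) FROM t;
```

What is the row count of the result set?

Base: (n19, k=0).
Iteration 1: edges from {n19} -> (n15, k=1), (n18, k=1), (n35, k=1).
Iteration 2: edges from {n15,n18,n35} -> (n18, k=2), (n24, k=2), (n35, k=2), (n39, k=2).
Iteration 3: edges from {n18,n24,n35,n39} -> (n24, k=3), (n35, k=3), (n39, k=3).
Iteration 4: edges from {n24,n35,n39} -> (n24, k=4), (n39, k=4).
Iteration 5: no outgoing edges from {n24,n39}; recursion stops.
Total rows emitted: 13.

13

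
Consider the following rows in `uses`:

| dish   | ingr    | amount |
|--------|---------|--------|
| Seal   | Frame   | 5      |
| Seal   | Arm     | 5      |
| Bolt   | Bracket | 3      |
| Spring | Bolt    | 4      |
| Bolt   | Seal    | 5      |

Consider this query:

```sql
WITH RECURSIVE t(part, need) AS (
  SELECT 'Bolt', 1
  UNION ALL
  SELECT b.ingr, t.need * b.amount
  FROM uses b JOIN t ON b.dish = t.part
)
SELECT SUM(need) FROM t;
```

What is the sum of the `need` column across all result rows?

Base: (Bolt, need=1).
Iteration 1: components of {Bolt} -> Bracket = 1*3 = 3, Seal = 1*5 = 5.
Iteration 2: components of {Bracket,Seal} -> Arm = 5*5 = 25, Frame = 5*5 = 25.
Iteration 3: no further components; recursion stops.
SUM(need) = 1 + 5 + 3 + 25 + 25 = 59.

59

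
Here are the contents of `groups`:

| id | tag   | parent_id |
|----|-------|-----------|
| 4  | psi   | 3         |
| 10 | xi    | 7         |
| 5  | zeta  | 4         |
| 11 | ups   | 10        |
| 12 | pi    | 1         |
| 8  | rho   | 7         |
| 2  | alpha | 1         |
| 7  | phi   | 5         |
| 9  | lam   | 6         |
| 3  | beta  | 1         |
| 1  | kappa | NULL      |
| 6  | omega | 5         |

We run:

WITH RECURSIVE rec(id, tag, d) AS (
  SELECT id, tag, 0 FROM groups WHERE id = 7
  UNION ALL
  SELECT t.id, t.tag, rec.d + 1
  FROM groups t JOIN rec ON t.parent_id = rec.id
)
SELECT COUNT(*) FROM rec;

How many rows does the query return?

Base: id=7 (phi) at d 0.
Iteration 1: rows with parent_id in {7} -> rho (id 8, d 1), xi (id 10, d 1).
Iteration 2: rows with parent_id in {8,10} -> ups (id 11, d 2).
Iteration 3: no rows with parent_id in {11}; recursion stops.
Total rows emitted: 4.

4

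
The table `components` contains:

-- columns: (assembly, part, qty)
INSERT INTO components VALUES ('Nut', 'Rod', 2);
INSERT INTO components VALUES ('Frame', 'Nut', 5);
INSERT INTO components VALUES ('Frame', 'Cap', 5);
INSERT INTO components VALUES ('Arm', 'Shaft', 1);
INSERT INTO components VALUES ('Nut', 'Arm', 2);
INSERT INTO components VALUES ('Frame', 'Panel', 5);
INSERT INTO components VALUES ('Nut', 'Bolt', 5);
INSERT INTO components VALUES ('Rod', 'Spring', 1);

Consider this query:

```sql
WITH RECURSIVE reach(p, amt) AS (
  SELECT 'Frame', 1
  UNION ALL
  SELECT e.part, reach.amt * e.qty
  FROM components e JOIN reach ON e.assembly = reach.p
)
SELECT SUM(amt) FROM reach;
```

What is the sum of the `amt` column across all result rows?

Base: (Frame, amt=1).
Iteration 1: components of {Frame} -> Cap = 1*5 = 5, Nut = 1*5 = 5, Panel = 1*5 = 5.
Iteration 2: components of {Cap,Nut,Panel} -> Arm = 5*2 = 10, Bolt = 5*5 = 25, Rod = 5*2 = 10.
Iteration 3: components of {Arm,Bolt,Rod} -> Shaft = 10*1 = 10, Spring = 10*1 = 10.
Iteration 4: no further components; recursion stops.
SUM(amt) = 1 + 5 + 5 + 5 + 10 + 10 + 25 + 10 + 10 = 81.

81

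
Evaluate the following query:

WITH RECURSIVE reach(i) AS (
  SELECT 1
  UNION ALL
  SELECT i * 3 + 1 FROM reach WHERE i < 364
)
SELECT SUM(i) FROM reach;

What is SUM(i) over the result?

Base: i=1.
Iteration 1: 1 < 364 holds -> i = 1 * 3 + 1 = 4.
Iteration 2: 4 < 364 holds -> i = 4 * 3 + 1 = 13.
Iteration 3: 13 < 364 holds -> i = 13 * 3 + 1 = 40.
Iteration 4: 40 < 364 holds -> i = 40 * 3 + 1 = 121.
Iteration 5: 121 < 364 holds -> i = 121 * 3 + 1 = 364.
Iteration 6: 364 < 364 fails; recursion stops.
SUM(i) = 1 + 4 + 13 + 40 + 121 + 364 = 543.

543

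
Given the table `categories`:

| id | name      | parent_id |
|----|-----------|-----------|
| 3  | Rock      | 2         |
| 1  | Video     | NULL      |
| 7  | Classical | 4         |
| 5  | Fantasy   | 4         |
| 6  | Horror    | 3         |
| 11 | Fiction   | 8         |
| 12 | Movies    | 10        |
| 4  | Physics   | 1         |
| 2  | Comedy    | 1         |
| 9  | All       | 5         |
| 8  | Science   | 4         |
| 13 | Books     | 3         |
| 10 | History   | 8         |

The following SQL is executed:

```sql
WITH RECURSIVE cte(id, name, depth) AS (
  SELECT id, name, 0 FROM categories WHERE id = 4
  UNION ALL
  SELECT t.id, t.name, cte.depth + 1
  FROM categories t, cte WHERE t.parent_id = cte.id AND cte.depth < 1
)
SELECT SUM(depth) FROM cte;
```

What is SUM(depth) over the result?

3

Base: id=4 (Physics) at depth 0.
Iteration 1: rows with parent_id in {4} -> Fantasy (id 5, depth 1), Classical (id 7, depth 1), Science (id 8, depth 1).
Iteration 2: depth < 1 fails for all current rows; recursion stops.
SUM(depth) = 0 + 1 + 1 + 1 = 3.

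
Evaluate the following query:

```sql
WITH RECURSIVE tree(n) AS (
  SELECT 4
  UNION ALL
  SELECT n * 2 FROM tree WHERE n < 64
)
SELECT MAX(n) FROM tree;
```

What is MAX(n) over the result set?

Base: n=4.
Iteration 1: 4 < 64 holds -> n = 4 * 2 = 8.
Iteration 2: 8 < 64 holds -> n = 8 * 2 = 16.
Iteration 3: 16 < 64 holds -> n = 16 * 2 = 32.
Iteration 4: 32 < 64 holds -> n = 32 * 2 = 64.
Iteration 5: 64 < 64 fails; recursion stops.
n values: 4, 8, 16, 32, 64; the maximum is 64.

64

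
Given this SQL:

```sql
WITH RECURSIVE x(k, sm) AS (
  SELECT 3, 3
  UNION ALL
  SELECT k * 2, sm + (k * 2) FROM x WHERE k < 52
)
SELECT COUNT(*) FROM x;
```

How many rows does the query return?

6

Base: k=3, sm=3.
Iteration 1: 3 < 52 holds -> k = 3 * 2 = 6, sm = 3 + 6 = 9.
Iteration 2: 6 < 52 holds -> k = 6 * 2 = 12, sm = 9 + 12 = 21.
Iteration 3: 12 < 52 holds -> k = 12 * 2 = 24, sm = 21 + 24 = 45.
Iteration 4: 24 < 52 holds -> k = 24 * 2 = 48, sm = 45 + 48 = 93.
Iteration 5: 48 < 52 holds -> k = 48 * 2 = 96, sm = 93 + 96 = 189.
Iteration 6: 96 < 52 fails; recursion stops.
Total rows emitted: 6.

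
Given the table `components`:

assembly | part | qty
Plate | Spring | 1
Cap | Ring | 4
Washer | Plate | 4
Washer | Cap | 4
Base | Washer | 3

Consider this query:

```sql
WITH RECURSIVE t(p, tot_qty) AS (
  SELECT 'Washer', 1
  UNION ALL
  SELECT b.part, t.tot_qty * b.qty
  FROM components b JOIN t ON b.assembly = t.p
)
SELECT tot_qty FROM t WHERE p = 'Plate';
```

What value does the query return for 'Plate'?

4

Base: (Washer, tot_qty=1).
Iteration 1: components of {Washer} -> Cap = 1*4 = 4, Plate = 1*4 = 4.
Iteration 2: components of {Cap,Plate} -> Ring = 4*4 = 16, Spring = 4*1 = 4.
Iteration 3: no further components; recursion stops.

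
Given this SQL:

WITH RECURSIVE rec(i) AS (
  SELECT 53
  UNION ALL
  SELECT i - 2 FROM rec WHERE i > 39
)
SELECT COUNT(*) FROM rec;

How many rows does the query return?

8

Base: i=53.
Iteration 1: 53 > 39 holds -> i = 53 - 2 = 51.
Iteration 2: 51 > 39 holds -> i = 51 - 2 = 49.
Iteration 3: 49 > 39 holds -> i = 49 - 2 = 47.
Iteration 4: 47 > 39 holds -> i = 47 - 2 = 45.
Iteration 5: 45 > 39 holds -> i = 45 - 2 = 43.
Iteration 6: 43 > 39 holds -> i = 43 - 2 = 41.
Iteration 7: 41 > 39 holds -> i = 41 - 2 = 39.
Iteration 8: 39 > 39 fails; recursion stops.
Total rows emitted: 8.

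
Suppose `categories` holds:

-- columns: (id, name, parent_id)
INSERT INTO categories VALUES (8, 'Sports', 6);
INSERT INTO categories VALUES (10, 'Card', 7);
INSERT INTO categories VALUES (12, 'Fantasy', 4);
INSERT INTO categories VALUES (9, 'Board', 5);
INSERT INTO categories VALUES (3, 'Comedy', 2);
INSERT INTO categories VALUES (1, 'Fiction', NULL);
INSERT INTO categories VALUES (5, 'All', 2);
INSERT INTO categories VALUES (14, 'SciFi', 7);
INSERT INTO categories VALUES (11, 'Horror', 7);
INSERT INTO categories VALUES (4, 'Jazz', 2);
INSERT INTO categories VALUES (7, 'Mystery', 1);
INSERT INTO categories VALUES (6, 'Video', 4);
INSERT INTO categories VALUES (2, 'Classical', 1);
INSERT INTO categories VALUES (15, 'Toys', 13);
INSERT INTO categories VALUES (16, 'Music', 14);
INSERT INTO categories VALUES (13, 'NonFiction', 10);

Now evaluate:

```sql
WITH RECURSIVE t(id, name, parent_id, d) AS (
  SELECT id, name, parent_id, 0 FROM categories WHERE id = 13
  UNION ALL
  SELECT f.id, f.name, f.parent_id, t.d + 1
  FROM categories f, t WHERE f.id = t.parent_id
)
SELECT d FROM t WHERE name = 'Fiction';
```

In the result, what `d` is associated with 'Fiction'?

3

Base: id=13 (NonFiction), parent_id=10, d 0.
Iteration 1: join on id=10 -> Card (id 10, parent_id=7, d 1).
Iteration 2: join on id=7 -> Mystery (id 7, parent_id=1, d 2).
Iteration 3: join on id=1 -> Fiction (id 1, parent_id=NULL, d 3).
Iteration 4: parent_id is NULL; no match; recursion stops.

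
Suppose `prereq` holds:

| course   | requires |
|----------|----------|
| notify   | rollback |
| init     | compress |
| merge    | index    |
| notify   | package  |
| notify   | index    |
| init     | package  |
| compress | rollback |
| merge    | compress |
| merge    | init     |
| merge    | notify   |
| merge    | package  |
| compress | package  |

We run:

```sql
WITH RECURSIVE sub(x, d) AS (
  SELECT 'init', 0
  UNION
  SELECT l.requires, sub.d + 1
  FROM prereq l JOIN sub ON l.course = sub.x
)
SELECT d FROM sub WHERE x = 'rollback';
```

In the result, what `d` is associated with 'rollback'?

2

Base: (init, d=0).
Iteration 1: edges from {init} -> (compress, d=1), (package, d=1).
Iteration 2: edges from {compress,package} -> (package, d=2), (rollback, d=2).
Iteration 3: no outgoing edges from {package,rollback}; recursion stops.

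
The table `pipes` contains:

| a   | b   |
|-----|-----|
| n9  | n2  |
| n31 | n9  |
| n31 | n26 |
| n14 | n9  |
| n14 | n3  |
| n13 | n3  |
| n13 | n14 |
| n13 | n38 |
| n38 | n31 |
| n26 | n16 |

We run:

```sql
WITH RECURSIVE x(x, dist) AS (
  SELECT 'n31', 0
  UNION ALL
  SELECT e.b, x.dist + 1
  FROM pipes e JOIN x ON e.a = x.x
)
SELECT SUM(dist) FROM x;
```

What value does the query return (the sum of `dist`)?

Base: (n31, dist=0).
Iteration 1: edges from {n31} -> (n26, dist=1), (n9, dist=1).
Iteration 2: edges from {n26,n9} -> (n16, dist=2), (n2, dist=2).
Iteration 3: no outgoing edges from {n16,n2}; recursion stops.
SUM(dist) = 0 + 1 + 1 + 2 + 2 = 6.

6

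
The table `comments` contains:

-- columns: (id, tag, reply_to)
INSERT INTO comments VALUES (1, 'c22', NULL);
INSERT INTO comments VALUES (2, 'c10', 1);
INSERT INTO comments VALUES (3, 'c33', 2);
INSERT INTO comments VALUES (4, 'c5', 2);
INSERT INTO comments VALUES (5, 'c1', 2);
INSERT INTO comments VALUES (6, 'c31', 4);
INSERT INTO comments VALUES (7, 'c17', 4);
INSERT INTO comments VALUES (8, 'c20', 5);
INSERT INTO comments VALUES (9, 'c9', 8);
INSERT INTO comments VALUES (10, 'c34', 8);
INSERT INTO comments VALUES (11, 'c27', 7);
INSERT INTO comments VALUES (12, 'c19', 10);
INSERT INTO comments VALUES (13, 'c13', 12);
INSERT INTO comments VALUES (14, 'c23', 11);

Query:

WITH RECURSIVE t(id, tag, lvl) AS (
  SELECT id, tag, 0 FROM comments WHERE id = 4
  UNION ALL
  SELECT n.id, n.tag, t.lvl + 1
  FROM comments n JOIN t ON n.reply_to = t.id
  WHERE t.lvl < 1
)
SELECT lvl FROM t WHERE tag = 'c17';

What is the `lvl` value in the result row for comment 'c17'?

1

Base: id=4 (c5) at lvl 0.
Iteration 1: rows with reply_to in {4} -> c31 (id 6, lvl 1), c17 (id 7, lvl 1).
Iteration 2: lvl < 1 fails for all current rows; recursion stops.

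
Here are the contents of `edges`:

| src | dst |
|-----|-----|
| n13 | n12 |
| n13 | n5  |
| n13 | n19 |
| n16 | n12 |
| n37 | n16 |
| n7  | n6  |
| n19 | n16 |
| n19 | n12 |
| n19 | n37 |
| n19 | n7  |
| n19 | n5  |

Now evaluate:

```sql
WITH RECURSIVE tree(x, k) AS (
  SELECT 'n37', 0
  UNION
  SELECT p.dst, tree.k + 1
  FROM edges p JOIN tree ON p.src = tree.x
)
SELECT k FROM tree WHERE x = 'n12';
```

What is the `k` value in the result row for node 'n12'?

2

Base: (n37, k=0).
Iteration 1: edges from {n37} -> (n16, k=1).
Iteration 2: edges from {n16} -> (n12, k=2).
Iteration 3: no outgoing edges from {n12}; recursion stops.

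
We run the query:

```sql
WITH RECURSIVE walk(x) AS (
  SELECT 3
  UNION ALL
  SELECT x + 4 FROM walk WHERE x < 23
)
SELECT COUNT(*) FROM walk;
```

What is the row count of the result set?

6

Base: x=3.
Iteration 1: 3 < 23 holds -> x = 3 + 4 = 7.
Iteration 2: 7 < 23 holds -> x = 7 + 4 = 11.
Iteration 3: 11 < 23 holds -> x = 11 + 4 = 15.
Iteration 4: 15 < 23 holds -> x = 15 + 4 = 19.
Iteration 5: 19 < 23 holds -> x = 19 + 4 = 23.
Iteration 6: 23 < 23 fails; recursion stops.
Total rows emitted: 6.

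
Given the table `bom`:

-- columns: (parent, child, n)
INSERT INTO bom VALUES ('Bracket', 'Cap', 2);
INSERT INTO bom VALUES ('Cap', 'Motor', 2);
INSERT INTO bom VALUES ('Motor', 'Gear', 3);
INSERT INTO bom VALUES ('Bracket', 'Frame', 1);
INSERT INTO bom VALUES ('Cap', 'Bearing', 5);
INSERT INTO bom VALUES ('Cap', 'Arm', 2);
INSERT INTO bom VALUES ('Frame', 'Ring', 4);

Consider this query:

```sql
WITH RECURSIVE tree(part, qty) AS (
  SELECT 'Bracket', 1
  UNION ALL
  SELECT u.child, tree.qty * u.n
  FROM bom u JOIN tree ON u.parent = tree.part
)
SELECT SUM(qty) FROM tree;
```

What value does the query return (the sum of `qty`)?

38

Base: (Bracket, qty=1).
Iteration 1: components of {Bracket} -> Cap = 1*2 = 2, Frame = 1*1 = 1.
Iteration 2: components of {Cap,Frame} -> Arm = 2*2 = 4, Bearing = 2*5 = 10, Motor = 2*2 = 4, Ring = 1*4 = 4.
Iteration 3: components of {Arm,Bearing,Motor,Ring} -> Gear = 4*3 = 12.
Iteration 4: no further components; recursion stops.
SUM(qty) = 1 + 2 + 1 + 4 + 10 + 4 + 4 + 12 = 38.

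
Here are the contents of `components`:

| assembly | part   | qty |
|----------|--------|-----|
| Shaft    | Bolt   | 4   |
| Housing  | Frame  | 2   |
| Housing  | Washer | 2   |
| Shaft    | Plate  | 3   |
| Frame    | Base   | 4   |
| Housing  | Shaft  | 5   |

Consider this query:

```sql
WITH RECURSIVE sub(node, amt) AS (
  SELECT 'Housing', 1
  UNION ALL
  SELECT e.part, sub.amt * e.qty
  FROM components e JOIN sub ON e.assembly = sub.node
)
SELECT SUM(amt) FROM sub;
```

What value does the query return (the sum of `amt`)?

53

Base: (Housing, amt=1).
Iteration 1: components of {Housing} -> Frame = 1*2 = 2, Shaft = 1*5 = 5, Washer = 1*2 = 2.
Iteration 2: components of {Frame,Shaft,Washer} -> Base = 2*4 = 8, Bolt = 5*4 = 20, Plate = 5*3 = 15.
Iteration 3: no further components; recursion stops.
SUM(amt) = 1 + 5 + 2 + 2 + 20 + 15 + 8 = 53.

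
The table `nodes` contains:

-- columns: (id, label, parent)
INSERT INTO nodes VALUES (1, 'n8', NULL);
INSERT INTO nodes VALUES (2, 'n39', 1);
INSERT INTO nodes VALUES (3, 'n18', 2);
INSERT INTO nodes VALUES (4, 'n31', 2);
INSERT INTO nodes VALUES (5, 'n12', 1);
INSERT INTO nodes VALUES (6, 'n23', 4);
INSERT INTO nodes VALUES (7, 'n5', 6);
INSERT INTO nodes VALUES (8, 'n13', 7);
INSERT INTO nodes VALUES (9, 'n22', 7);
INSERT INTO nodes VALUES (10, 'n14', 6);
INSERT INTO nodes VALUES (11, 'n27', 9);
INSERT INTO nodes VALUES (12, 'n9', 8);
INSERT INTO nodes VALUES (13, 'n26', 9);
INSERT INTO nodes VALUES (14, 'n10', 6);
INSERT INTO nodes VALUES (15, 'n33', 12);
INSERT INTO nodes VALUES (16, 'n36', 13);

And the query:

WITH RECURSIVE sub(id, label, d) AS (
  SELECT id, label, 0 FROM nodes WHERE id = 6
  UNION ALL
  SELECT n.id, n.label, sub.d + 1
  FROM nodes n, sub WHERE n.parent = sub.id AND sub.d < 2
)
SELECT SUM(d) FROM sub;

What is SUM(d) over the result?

7

Base: id=6 (n23) at d 0.
Iteration 1: rows with parent in {6} -> n5 (id 7, d 1), n14 (id 10, d 1), n10 (id 14, d 1).
Iteration 2: rows with parent in {7,10,14} -> n13 (id 8, d 2), n22 (id 9, d 2).
Iteration 3: d < 2 fails for all current rows; recursion stops.
SUM(d) = 0 + 1 + 1 + 1 + 2 + 2 = 7.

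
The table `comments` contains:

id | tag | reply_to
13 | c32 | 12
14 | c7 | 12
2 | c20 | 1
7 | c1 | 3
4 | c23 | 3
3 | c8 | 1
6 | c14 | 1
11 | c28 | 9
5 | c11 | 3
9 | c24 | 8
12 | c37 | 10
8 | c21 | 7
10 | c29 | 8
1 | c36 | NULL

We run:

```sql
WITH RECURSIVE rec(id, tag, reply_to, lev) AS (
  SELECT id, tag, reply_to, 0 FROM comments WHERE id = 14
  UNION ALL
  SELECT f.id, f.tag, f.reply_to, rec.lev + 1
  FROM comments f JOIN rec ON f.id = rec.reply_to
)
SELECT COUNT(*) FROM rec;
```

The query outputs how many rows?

Base: id=14 (c7), reply_to=12, lev 0.
Iteration 1: join on id=12 -> c37 (id 12, reply_to=10, lev 1).
Iteration 2: join on id=10 -> c29 (id 10, reply_to=8, lev 2).
Iteration 3: join on id=8 -> c21 (id 8, reply_to=7, lev 3).
Iteration 4: join on id=7 -> c1 (id 7, reply_to=3, lev 4).
Iteration 5: join on id=3 -> c8 (id 3, reply_to=1, lev 5).
Iteration 6: join on id=1 -> c36 (id 1, reply_to=NULL, lev 6).
Iteration 7: reply_to is NULL; no match; recursion stops.
Total rows emitted: 7.

7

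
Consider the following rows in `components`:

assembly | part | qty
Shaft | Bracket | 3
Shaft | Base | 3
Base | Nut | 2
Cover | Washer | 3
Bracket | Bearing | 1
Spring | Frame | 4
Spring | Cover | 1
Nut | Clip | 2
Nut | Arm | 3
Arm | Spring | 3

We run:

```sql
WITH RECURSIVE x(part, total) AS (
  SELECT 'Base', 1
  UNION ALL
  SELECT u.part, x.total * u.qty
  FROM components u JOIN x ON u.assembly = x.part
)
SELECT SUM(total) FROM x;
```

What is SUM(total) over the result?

175

Base: (Base, total=1).
Iteration 1: components of {Base} -> Nut = 1*2 = 2.
Iteration 2: components of {Nut} -> Arm = 2*3 = 6, Clip = 2*2 = 4.
Iteration 3: components of {Arm,Clip} -> Spring = 6*3 = 18.
Iteration 4: components of {Spring} -> Cover = 18*1 = 18, Frame = 18*4 = 72.
Iteration 5: components of {Cover,Frame} -> Washer = 18*3 = 54.
Iteration 6: no further components; recursion stops.
SUM(total) = 1 + 2 + 4 + 6 + 18 + 72 + 18 + 54 = 175.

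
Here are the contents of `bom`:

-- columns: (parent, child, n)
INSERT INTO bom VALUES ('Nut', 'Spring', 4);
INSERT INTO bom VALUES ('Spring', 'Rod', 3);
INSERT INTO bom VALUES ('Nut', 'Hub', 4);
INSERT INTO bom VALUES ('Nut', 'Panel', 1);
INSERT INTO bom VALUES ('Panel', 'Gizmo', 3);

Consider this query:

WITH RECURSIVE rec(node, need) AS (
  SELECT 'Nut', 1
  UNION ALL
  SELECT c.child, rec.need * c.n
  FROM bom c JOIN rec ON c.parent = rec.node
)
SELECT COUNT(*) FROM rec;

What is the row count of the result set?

6

Base: (Nut, need=1).
Iteration 1: components of {Nut} -> Hub = 1*4 = 4, Panel = 1*1 = 1, Spring = 1*4 = 4.
Iteration 2: components of {Hub,Panel,Spring} -> Gizmo = 1*3 = 3, Rod = 4*3 = 12.
Iteration 3: no further components; recursion stops.
Total rows emitted: 6.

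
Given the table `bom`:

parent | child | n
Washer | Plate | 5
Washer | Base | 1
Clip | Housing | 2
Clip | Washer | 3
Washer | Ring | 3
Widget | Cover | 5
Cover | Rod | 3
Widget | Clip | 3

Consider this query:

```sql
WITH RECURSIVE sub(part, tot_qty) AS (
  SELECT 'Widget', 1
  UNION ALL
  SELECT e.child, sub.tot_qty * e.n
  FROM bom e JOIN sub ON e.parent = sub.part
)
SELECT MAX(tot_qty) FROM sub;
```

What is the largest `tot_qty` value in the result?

45

Base: (Widget, tot_qty=1).
Iteration 1: components of {Widget} -> Clip = 1*3 = 3, Cover = 1*5 = 5.
Iteration 2: components of {Clip,Cover} -> Housing = 3*2 = 6, Rod = 5*3 = 15, Washer = 3*3 = 9.
Iteration 3: components of {Housing,Rod,Washer} -> Base = 9*1 = 9, Plate = 9*5 = 45, Ring = 9*3 = 27.
Iteration 4: no further components; recursion stops.
tot_qty values: 1, 3, 5, 6, 9, 15, 27, 9, 45; the maximum is 45.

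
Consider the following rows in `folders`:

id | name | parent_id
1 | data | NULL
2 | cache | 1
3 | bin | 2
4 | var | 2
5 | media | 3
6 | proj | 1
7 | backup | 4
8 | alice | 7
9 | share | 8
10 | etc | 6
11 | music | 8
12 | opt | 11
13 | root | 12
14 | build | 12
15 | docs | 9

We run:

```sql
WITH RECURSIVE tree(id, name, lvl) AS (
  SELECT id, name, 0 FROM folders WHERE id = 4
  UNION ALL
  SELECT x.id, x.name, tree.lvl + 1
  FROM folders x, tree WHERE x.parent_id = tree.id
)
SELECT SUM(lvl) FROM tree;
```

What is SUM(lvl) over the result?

Base: id=4 (var) at lvl 0.
Iteration 1: rows with parent_id in {4} -> backup (id 7, lvl 1).
Iteration 2: rows with parent_id in {7} -> alice (id 8, lvl 2).
Iteration 3: rows with parent_id in {8} -> share (id 9, lvl 3), music (id 11, lvl 3).
Iteration 4: rows with parent_id in {9,11} -> opt (id 12, lvl 4), docs (id 15, lvl 4).
Iteration 5: rows with parent_id in {12,15} -> root (id 13, lvl 5), build (id 14, lvl 5).
Iteration 6: no rows with parent_id in {13,14}; recursion stops.
SUM(lvl) = 0 + 1 + 2 + 3 + 3 + 4 + 4 + 5 + 5 = 27.

27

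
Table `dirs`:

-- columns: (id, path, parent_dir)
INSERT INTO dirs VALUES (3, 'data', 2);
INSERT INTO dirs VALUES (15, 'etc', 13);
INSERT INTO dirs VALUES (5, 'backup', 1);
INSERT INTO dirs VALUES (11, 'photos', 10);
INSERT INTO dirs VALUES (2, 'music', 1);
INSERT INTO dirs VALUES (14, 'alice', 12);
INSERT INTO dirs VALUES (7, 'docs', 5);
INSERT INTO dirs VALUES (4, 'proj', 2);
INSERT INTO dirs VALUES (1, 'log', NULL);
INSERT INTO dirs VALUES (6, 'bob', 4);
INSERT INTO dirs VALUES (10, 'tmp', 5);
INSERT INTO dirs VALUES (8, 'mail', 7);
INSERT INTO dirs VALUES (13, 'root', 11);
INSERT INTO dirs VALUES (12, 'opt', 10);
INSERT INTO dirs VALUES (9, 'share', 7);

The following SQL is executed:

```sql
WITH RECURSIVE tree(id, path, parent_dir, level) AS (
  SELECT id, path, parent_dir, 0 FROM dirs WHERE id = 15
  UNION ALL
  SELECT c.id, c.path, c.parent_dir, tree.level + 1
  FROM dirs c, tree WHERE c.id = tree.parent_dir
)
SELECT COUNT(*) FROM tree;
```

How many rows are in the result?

6

Base: id=15 (etc), parent_dir=13, level 0.
Iteration 1: join on id=13 -> root (id 13, parent_dir=11, level 1).
Iteration 2: join on id=11 -> photos (id 11, parent_dir=10, level 2).
Iteration 3: join on id=10 -> tmp (id 10, parent_dir=5, level 3).
Iteration 4: join on id=5 -> backup (id 5, parent_dir=1, level 4).
Iteration 5: join on id=1 -> log (id 1, parent_dir=NULL, level 5).
Iteration 6: parent_dir is NULL; no match; recursion stops.
Total rows emitted: 6.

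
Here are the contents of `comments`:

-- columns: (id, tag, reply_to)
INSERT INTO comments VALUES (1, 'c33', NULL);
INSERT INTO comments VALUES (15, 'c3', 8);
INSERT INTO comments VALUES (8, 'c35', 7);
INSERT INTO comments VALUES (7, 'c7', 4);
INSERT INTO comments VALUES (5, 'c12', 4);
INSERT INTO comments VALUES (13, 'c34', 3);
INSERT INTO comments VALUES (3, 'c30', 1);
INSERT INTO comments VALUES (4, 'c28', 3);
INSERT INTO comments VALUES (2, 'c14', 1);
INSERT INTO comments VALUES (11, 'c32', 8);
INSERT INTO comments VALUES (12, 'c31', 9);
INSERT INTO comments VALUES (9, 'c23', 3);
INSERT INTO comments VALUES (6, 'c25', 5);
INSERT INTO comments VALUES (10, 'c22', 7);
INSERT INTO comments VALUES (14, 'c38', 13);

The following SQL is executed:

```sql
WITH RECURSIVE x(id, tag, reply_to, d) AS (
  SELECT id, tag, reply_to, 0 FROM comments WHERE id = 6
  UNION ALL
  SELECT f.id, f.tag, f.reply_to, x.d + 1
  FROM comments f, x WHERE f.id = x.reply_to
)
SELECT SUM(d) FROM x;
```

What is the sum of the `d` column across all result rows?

Base: id=6 (c25), reply_to=5, d 0.
Iteration 1: join on id=5 -> c12 (id 5, reply_to=4, d 1).
Iteration 2: join on id=4 -> c28 (id 4, reply_to=3, d 2).
Iteration 3: join on id=3 -> c30 (id 3, reply_to=1, d 3).
Iteration 4: join on id=1 -> c33 (id 1, reply_to=NULL, d 4).
Iteration 5: reply_to is NULL; no match; recursion stops.
SUM(d) = 0 + 1 + 2 + 3 + 4 = 10.

10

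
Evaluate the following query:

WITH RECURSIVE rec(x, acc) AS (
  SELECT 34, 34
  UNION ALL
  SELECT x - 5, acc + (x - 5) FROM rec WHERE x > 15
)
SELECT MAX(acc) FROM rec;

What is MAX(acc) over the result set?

120

Base: x=34, acc=34.
Iteration 1: 34 > 15 holds -> x = 34 - 5 = 29, acc = 34 + 29 = 63.
Iteration 2: 29 > 15 holds -> x = 29 - 5 = 24, acc = 63 + 24 = 87.
Iteration 3: 24 > 15 holds -> x = 24 - 5 = 19, acc = 87 + 19 = 106.
Iteration 4: 19 > 15 holds -> x = 19 - 5 = 14, acc = 106 + 14 = 120.
Iteration 5: 14 > 15 fails; recursion stops.
acc values: 34, 63, 87, 106, 120; the maximum is 120.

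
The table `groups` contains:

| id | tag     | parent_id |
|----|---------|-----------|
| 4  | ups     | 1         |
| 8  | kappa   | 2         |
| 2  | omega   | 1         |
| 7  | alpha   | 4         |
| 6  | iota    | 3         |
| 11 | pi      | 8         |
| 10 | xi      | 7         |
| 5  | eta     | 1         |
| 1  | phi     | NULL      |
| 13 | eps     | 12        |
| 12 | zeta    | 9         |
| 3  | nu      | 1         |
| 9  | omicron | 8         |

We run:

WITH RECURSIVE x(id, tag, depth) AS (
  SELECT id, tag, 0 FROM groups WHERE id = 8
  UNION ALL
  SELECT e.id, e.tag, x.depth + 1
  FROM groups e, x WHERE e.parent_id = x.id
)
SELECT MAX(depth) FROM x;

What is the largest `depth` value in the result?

Base: id=8 (kappa) at depth 0.
Iteration 1: rows with parent_id in {8} -> omicron (id 9, depth 1), pi (id 11, depth 1).
Iteration 2: rows with parent_id in {9,11} -> zeta (id 12, depth 2).
Iteration 3: rows with parent_id in {12} -> eps (id 13, depth 3).
Iteration 4: no rows with parent_id in {13}; recursion stops.
depth values: 0, 1, 1, 2, 3; the maximum is 3.

3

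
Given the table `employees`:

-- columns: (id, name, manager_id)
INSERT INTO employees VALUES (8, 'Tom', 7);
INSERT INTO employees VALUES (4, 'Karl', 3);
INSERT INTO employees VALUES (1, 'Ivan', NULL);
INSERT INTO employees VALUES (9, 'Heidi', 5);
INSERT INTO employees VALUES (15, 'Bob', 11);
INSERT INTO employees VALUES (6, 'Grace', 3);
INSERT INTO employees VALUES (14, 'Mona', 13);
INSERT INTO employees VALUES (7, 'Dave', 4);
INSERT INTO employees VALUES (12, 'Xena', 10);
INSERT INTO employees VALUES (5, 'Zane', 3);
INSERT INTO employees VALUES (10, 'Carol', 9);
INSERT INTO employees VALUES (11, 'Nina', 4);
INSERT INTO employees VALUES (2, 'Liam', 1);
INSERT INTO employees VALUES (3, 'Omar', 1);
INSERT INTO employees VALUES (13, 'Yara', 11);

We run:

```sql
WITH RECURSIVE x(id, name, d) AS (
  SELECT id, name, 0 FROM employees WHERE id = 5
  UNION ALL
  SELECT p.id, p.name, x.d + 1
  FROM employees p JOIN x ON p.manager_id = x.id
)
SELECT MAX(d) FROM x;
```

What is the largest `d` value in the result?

Base: id=5 (Zane) at d 0.
Iteration 1: rows with manager_id in {5} -> Heidi (id 9, d 1).
Iteration 2: rows with manager_id in {9} -> Carol (id 10, d 2).
Iteration 3: rows with manager_id in {10} -> Xena (id 12, d 3).
Iteration 4: no rows with manager_id in {12}; recursion stops.
d values: 0, 1, 2, 3; the maximum is 3.

3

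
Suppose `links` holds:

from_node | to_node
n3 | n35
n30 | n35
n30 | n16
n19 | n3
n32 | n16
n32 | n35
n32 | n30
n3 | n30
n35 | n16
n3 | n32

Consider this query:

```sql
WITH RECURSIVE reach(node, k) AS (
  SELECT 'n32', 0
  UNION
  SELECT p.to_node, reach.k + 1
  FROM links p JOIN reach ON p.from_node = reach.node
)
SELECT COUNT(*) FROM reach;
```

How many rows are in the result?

Base: (n32, k=0).
Iteration 1: edges from {n32} -> (n16, k=1), (n30, k=1), (n35, k=1).
Iteration 2: edges from {n16,n30,n35} -> (n16, k=2), (n35, k=2). [UNION drops 1 duplicate row(s)]
Iteration 3: edges from {n16,n35} -> (n16, k=3).
Iteration 4: no outgoing edges from {n16}; recursion stops.
Total rows emitted: 7.

7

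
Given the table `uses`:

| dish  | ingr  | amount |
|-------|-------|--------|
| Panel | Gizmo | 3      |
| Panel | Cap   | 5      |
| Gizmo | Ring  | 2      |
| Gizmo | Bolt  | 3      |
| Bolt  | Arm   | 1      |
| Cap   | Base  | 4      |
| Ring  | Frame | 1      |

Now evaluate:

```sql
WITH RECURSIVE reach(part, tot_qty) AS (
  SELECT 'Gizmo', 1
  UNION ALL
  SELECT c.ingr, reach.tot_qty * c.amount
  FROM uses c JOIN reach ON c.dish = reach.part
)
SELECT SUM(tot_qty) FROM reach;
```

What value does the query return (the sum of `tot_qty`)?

11

Base: (Gizmo, tot_qty=1).
Iteration 1: components of {Gizmo} -> Bolt = 1*3 = 3, Ring = 1*2 = 2.
Iteration 2: components of {Bolt,Ring} -> Arm = 3*1 = 3, Frame = 2*1 = 2.
Iteration 3: no further components; recursion stops.
SUM(tot_qty) = 1 + 2 + 3 + 2 + 3 = 11.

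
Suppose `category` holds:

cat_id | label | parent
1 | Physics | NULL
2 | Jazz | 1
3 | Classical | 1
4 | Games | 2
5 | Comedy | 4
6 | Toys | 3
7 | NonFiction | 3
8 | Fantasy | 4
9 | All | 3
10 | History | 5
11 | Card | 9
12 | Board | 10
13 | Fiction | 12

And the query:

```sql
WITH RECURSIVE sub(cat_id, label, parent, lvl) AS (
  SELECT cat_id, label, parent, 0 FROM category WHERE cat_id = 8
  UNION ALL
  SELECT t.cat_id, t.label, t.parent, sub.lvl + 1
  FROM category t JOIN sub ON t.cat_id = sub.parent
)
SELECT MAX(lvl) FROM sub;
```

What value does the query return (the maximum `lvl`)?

Base: cat_id=8 (Fantasy), parent=4, lvl 0.
Iteration 1: join on cat_id=4 -> Games (id 4, parent=2, lvl 1).
Iteration 2: join on cat_id=2 -> Jazz (id 2, parent=1, lvl 2).
Iteration 3: join on cat_id=1 -> Physics (id 1, parent=NULL, lvl 3).
Iteration 4: parent is NULL; no match; recursion stops.
lvl values: 0, 1, 2, 3; the maximum is 3.

3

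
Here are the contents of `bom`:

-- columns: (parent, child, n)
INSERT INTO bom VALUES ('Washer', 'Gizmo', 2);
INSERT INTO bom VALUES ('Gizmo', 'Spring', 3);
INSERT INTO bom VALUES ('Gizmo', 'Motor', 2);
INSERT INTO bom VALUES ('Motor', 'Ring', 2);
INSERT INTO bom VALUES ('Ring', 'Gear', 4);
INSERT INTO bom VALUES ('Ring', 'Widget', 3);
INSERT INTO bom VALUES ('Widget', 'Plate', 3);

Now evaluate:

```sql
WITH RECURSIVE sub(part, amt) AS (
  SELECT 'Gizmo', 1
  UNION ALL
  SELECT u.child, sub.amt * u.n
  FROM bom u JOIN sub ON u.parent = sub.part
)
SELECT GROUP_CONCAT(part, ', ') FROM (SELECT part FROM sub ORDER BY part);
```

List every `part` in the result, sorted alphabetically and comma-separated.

Base: (Gizmo, amt=1).
Iteration 1: components of {Gizmo} -> Motor = 1*2 = 2, Spring = 1*3 = 3.
Iteration 2: components of {Motor,Spring} -> Ring = 2*2 = 4.
Iteration 3: components of {Ring} -> Gear = 4*4 = 16, Widget = 4*3 = 12.
Iteration 4: components of {Gear,Widget} -> Plate = 12*3 = 36.
Iteration 5: no further components; recursion stops.

Gear, Gizmo, Motor, Plate, Ring, Spring, Widget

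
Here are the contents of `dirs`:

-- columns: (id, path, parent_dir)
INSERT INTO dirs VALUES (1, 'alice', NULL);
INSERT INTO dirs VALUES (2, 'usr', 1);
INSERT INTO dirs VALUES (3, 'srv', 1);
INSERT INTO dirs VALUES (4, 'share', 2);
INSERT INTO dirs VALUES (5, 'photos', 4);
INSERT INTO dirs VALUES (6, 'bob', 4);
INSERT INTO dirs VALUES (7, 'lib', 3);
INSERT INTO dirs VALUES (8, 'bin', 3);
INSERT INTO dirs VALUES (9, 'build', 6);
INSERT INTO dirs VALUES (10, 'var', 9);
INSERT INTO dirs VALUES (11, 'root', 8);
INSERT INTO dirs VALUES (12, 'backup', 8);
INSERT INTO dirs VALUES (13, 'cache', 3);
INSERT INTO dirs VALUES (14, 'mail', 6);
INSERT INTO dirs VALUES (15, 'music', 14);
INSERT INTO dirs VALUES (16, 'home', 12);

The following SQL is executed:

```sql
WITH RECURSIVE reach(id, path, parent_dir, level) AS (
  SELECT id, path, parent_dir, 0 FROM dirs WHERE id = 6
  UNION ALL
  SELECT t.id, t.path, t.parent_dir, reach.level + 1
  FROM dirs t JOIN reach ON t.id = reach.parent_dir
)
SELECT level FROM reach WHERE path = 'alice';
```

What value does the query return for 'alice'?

3

Base: id=6 (bob), parent_dir=4, level 0.
Iteration 1: join on id=4 -> share (id 4, parent_dir=2, level 1).
Iteration 2: join on id=2 -> usr (id 2, parent_dir=1, level 2).
Iteration 3: join on id=1 -> alice (id 1, parent_dir=NULL, level 3).
Iteration 4: parent_dir is NULL; no match; recursion stops.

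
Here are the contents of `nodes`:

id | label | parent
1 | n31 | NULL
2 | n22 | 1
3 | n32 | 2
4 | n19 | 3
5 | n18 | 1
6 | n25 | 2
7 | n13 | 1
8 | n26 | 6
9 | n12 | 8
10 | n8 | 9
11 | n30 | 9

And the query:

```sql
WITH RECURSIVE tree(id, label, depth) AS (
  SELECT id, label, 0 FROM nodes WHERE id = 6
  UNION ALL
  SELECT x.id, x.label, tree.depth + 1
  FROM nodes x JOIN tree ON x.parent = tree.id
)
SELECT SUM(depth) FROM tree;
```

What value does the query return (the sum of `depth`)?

9

Base: id=6 (n25) at depth 0.
Iteration 1: rows with parent in {6} -> n26 (id 8, depth 1).
Iteration 2: rows with parent in {8} -> n12 (id 9, depth 2).
Iteration 3: rows with parent in {9} -> n8 (id 10, depth 3), n30 (id 11, depth 3).
Iteration 4: no rows with parent in {10,11}; recursion stops.
SUM(depth) = 0 + 1 + 2 + 3 + 3 = 9.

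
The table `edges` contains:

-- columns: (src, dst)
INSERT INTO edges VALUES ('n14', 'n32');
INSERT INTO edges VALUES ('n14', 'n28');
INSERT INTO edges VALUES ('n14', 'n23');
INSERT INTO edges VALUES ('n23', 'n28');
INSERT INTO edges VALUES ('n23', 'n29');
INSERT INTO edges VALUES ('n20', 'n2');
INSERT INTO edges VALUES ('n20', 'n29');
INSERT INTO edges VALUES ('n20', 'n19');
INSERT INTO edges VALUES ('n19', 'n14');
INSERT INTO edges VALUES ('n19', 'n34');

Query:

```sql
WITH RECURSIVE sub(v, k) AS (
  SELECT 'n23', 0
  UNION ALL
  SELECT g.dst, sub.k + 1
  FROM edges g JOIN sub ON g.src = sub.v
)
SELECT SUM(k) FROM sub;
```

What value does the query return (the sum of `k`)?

Base: (n23, k=0).
Iteration 1: edges from {n23} -> (n28, k=1), (n29, k=1).
Iteration 2: no outgoing edges from {n28,n29}; recursion stops.
SUM(k) = 0 + 1 + 1 = 2.

2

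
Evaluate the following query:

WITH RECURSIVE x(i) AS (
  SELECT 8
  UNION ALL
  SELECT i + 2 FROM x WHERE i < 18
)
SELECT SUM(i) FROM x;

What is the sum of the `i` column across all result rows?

Base: i=8.
Iteration 1: 8 < 18 holds -> i = 8 + 2 = 10.
Iteration 2: 10 < 18 holds -> i = 10 + 2 = 12.
Iteration 3: 12 < 18 holds -> i = 12 + 2 = 14.
Iteration 4: 14 < 18 holds -> i = 14 + 2 = 16.
Iteration 5: 16 < 18 holds -> i = 16 + 2 = 18.
Iteration 6: 18 < 18 fails; recursion stops.
SUM(i) = 8 + 10 + 12 + 14 + 16 + 18 = 78.

78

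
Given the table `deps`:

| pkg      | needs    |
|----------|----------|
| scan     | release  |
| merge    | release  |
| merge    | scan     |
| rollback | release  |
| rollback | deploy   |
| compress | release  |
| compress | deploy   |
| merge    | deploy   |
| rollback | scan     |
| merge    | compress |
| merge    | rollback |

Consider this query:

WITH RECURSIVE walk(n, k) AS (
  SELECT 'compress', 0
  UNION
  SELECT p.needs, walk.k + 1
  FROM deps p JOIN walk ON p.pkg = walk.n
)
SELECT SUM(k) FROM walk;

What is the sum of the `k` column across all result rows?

2

Base: (compress, k=0).
Iteration 1: edges from {compress} -> (deploy, k=1), (release, k=1).
Iteration 2: no outgoing edges from {deploy,release}; recursion stops.
SUM(k) = 0 + 1 + 1 = 2.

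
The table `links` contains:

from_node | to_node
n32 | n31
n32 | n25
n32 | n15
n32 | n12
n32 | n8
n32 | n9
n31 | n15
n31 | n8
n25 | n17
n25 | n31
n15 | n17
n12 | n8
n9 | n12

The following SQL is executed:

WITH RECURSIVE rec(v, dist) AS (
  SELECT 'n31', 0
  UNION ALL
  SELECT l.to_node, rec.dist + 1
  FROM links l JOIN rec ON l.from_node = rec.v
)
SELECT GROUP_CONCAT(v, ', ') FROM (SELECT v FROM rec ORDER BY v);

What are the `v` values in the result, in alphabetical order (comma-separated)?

Base: (n31, dist=0).
Iteration 1: edges from {n31} -> (n15, dist=1), (n8, dist=1).
Iteration 2: edges from {n15,n8} -> (n17, dist=2).
Iteration 3: no outgoing edges from {n17}; recursion stops.

n15, n17, n31, n8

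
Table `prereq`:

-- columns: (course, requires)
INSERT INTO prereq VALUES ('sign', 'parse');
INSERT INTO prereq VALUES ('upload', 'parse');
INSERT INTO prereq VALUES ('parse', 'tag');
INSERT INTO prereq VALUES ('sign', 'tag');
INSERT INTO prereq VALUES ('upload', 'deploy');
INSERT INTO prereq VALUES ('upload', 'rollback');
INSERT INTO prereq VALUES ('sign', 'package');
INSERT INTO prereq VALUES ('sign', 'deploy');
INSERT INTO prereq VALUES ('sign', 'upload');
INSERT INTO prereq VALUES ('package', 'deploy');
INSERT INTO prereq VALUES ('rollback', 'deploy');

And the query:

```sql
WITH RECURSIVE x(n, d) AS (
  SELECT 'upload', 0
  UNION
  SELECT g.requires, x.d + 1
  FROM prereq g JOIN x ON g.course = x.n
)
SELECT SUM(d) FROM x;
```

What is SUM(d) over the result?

7

Base: (upload, d=0).
Iteration 1: edges from {upload} -> (deploy, d=1), (parse, d=1), (rollback, d=1).
Iteration 2: edges from {deploy,parse,rollback} -> (deploy, d=2), (tag, d=2).
Iteration 3: no outgoing edges from {deploy,tag}; recursion stops.
SUM(d) = 0 + 1 + 1 + 1 + 2 + 2 = 7.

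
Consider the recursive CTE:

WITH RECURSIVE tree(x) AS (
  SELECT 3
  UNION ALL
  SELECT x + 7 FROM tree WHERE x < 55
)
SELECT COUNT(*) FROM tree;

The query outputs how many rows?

9

Base: x=3.
Iteration 1: 3 < 55 holds -> x = 3 + 7 = 10.
Iteration 2: 10 < 55 holds -> x = 10 + 7 = 17.
Iteration 3: 17 < 55 holds -> x = 17 + 7 = 24.
Iteration 4: 24 < 55 holds -> x = 24 + 7 = 31.
Iteration 5: 31 < 55 holds -> x = 31 + 7 = 38.
Iteration 6: 38 < 55 holds -> x = 38 + 7 = 45.
Iteration 7: 45 < 55 holds -> x = 45 + 7 = 52.
Iteration 8: 52 < 55 holds -> x = 52 + 7 = 59.
Iteration 9: 59 < 55 fails; recursion stops.
Total rows emitted: 9.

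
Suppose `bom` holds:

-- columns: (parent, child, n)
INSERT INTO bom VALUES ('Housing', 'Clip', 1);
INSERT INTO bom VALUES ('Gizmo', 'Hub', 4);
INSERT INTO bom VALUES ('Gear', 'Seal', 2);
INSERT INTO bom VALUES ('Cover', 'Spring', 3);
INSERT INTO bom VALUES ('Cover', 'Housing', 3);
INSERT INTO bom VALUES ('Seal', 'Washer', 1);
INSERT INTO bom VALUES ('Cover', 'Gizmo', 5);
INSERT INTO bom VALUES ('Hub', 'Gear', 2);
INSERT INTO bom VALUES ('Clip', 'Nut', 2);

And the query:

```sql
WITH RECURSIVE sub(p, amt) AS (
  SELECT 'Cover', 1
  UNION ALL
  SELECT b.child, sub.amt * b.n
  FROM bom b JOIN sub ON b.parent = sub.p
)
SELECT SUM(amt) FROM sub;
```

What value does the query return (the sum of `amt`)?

241

Base: (Cover, amt=1).
Iteration 1: components of {Cover} -> Gizmo = 1*5 = 5, Housing = 1*3 = 3, Spring = 1*3 = 3.
Iteration 2: components of {Gizmo,Housing,Spring} -> Clip = 3*1 = 3, Hub = 5*4 = 20.
Iteration 3: components of {Clip,Hub} -> Gear = 20*2 = 40, Nut = 3*2 = 6.
Iteration 4: components of {Gear,Nut} -> Seal = 40*2 = 80.
Iteration 5: components of {Seal} -> Washer = 80*1 = 80.
Iteration 6: no further components; recursion stops.
SUM(amt) = 1 + 5 + 3 + 3 + 20 + 3 + 40 + 6 + 80 + 80 = 241.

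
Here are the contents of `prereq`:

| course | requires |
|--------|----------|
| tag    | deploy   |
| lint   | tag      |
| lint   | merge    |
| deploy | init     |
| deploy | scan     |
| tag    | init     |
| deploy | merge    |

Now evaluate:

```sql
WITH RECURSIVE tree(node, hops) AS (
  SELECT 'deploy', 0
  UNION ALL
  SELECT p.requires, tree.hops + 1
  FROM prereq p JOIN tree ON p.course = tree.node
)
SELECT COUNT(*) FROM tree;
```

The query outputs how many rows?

Base: (deploy, hops=0).
Iteration 1: edges from {deploy} -> (init, hops=1), (merge, hops=1), (scan, hops=1).
Iteration 2: no outgoing edges from {init,merge,scan}; recursion stops.
Total rows emitted: 4.

4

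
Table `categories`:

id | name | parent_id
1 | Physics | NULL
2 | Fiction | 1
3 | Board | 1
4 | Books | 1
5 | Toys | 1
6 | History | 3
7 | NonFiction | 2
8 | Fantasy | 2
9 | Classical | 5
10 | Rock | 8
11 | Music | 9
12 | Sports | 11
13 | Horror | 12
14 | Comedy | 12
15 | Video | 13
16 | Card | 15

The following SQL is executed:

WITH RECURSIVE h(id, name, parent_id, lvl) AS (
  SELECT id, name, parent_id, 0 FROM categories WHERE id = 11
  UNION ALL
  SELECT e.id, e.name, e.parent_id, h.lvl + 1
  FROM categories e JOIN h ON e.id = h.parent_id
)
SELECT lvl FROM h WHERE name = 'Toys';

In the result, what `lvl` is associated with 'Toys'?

Base: id=11 (Music), parent_id=9, lvl 0.
Iteration 1: join on id=9 -> Classical (id 9, parent_id=5, lvl 1).
Iteration 2: join on id=5 -> Toys (id 5, parent_id=1, lvl 2).
Iteration 3: join on id=1 -> Physics (id 1, parent_id=NULL, lvl 3).
Iteration 4: parent_id is NULL; no match; recursion stops.

2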